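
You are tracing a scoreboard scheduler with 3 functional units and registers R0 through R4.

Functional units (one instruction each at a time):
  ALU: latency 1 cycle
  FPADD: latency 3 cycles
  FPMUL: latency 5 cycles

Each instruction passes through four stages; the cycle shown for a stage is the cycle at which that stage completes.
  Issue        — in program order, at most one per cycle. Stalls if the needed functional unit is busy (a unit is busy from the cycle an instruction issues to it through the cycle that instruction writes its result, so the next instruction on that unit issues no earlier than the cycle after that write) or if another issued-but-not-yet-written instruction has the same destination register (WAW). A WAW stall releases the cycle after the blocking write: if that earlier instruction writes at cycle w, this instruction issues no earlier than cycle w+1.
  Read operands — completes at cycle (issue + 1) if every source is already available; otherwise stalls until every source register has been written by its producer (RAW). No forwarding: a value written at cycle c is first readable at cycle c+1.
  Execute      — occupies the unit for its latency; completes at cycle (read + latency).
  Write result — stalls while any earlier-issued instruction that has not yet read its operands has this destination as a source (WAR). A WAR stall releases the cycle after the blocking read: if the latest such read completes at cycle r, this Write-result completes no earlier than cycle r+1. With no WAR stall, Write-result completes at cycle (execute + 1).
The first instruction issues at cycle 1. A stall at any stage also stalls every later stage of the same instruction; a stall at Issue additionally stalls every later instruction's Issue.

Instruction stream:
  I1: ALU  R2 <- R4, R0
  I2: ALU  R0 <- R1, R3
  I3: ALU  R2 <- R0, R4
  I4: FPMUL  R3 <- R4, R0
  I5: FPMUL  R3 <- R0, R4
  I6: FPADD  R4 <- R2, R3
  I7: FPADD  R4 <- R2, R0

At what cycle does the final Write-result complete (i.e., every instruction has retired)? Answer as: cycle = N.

cycle = 36

1) issue 1, read 2, done 3, write 4
2) issue 5, read 6, done 7, write 8  <struct: ALU busy until I1 writes@4>
3) issue 9, read 10, done 11, write 12  <struct: ALU busy until I2 writes@8>
4) issue 10, read 11, done 16, write 17
5) issue 18, read 19, done 24, write 25  <struct: FPMUL busy until I4 writes@17>
6) issue 19, read 26, done 29, write 30  <RAW R3: wait I5 write@25>
7) issue 31, read 32, done 35, write 36  <struct: FPADD busy until I6 writes@30>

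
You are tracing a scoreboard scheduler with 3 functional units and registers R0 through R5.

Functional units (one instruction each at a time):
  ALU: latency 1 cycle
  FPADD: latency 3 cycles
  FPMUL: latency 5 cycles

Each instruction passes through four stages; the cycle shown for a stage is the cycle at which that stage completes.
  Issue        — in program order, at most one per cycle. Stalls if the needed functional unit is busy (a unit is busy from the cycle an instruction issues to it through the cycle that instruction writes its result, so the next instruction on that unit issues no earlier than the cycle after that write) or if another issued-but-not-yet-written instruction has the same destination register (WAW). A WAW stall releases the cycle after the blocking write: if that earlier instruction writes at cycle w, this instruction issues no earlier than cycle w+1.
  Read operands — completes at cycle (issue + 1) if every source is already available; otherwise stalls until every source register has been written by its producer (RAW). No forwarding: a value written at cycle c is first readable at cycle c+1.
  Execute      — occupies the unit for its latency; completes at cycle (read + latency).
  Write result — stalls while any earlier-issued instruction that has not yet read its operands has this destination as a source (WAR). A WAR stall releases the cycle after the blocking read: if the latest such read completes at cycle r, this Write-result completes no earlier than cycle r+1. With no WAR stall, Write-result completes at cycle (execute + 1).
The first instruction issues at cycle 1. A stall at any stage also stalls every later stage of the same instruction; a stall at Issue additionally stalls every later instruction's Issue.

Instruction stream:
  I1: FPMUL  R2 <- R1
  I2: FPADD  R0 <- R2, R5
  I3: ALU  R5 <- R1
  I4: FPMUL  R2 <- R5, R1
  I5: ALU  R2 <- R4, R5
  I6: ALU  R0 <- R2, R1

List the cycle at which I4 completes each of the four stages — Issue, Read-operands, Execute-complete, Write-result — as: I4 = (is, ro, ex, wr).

t=1  issue I1 (FPMUL)
t=2  I1 read-ops; issue I2 (FPADD)
t=3  issue I3 (ALU)
t=4  I3 read-ops
t=5  I3 finished on ALU
t=7  I1 finished on FPMUL
t=8  I1→R2
t=9  I2 read-ops; issue I4 (FPMUL)
t=10  I3→R5
t=11  I4 read-ops
t=12  I2 finished on FPADD
t=13  I2→R0
t=16  I4 finished on FPMUL
t=17  I4→R2
t=18  issue I5 (ALU)
t=19  I5 read-ops
t=20  I5 finished on ALU
t=21  I5→R2
t=22  issue I6 (ALU)
t=23  I6 read-ops
t=24  I6 finished on ALU
t=25  I6→R0

I4 = (9, 11, 16, 17)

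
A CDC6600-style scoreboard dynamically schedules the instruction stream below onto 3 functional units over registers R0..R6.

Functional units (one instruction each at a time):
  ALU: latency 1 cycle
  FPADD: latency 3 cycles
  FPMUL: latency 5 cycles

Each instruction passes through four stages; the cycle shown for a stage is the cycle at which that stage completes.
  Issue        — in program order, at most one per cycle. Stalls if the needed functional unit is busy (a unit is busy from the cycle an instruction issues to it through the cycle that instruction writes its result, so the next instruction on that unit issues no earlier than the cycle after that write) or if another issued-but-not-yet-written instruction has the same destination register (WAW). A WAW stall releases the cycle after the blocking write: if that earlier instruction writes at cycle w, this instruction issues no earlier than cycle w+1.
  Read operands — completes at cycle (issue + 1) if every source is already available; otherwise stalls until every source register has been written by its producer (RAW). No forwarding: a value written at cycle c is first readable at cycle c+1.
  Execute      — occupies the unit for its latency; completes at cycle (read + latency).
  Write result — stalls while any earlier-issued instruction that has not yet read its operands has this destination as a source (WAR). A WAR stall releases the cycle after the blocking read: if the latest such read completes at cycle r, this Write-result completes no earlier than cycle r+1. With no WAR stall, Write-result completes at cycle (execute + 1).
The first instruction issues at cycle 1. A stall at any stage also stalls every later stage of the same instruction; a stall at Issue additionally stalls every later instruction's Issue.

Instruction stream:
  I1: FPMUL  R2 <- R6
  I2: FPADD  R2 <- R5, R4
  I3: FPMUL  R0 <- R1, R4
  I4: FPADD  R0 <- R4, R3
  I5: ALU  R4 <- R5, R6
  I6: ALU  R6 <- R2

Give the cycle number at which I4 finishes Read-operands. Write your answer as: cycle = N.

cycle = 19

[1] I1 issues→FPMUL
[2] I1 reads
[7] I1 exec-done
[8] I1 writes R2
[9] I2 issues→FPADD
[10] I2 reads, I3 issues→FPMUL
[11] I3 reads
[13] I2 exec-done
[14] I2 writes R2
[16] I3 exec-done
[17] I3 writes R0
[18] I4 issues→FPADD
[19] I4 reads, I5 issues→ALU
[20] I5 reads
[21] I5 exec-done
[22] I4 exec-done, I5 writes R4
[23] I4 writes R0, I6 issues→ALU
[24] I6 reads
[25] I6 exec-done
[26] I6 writes R6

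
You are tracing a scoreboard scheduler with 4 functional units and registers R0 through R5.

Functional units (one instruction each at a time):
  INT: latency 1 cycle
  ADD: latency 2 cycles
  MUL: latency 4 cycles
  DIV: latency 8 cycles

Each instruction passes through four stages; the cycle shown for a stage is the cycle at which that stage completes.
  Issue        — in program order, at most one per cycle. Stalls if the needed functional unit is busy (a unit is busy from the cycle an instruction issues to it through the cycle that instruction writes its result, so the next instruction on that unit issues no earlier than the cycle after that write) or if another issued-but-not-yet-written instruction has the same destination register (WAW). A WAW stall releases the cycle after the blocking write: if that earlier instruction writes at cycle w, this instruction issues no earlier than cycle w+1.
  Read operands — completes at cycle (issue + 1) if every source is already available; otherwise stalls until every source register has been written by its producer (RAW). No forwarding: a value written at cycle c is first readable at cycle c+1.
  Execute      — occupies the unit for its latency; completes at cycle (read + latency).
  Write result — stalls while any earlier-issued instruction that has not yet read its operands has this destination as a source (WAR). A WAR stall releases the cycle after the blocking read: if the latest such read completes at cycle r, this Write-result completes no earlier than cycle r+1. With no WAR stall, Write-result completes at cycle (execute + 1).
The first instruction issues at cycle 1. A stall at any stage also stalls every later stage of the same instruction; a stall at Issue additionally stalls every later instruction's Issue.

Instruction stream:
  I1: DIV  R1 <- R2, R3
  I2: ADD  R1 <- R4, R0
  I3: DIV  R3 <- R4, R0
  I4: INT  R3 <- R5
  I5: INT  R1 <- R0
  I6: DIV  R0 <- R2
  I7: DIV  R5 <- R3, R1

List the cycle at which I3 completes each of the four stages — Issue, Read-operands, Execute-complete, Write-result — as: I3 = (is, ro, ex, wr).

1) issue 1, read 2, done 10, write 11
2) issue 12, read 13, done 15, write 16  <WAW R1: wait I1 write@11>
3) issue 13, read 14, done 22, write 23
4) issue 24, read 25, done 26, write 27  <WAW R3: wait I3 write@23>
5) issue 28, read 29, done 30, write 31  <struct: INT busy until I4 writes@27>
6) issue 29, read 30, done 38, write 39
7) issue 40, read 41, done 49, write 50  <struct: DIV busy until I6 writes@39>

I3 = (13, 14, 22, 23)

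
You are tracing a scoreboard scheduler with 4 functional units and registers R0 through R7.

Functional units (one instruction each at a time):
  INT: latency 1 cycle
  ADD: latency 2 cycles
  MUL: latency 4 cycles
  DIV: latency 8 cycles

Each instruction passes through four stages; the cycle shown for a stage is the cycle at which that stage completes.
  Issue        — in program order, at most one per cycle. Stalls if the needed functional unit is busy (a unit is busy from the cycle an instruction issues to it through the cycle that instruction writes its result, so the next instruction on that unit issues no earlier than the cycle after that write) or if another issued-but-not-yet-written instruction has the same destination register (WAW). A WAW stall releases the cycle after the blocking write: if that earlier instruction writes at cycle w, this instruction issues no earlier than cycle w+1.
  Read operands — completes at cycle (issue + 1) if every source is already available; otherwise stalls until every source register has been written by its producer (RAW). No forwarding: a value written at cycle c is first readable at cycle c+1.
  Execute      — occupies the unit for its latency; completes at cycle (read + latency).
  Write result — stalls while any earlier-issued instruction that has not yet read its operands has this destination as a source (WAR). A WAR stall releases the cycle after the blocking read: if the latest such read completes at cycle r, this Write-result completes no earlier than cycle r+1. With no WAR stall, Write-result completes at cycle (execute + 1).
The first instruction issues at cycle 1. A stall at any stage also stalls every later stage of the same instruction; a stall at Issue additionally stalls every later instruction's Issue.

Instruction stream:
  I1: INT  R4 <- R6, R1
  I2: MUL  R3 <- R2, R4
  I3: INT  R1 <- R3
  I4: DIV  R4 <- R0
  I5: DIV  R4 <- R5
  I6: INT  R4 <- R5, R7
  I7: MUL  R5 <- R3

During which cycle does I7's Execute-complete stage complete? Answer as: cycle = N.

t=1  I1 dispatched to INT
t=2  I1 operands ready, I2 dispatched to MUL
t=3  I1 complete
t=4  R4←I1
t=5  I2 operands ready, I3 dispatched to INT
t=6  I4 dispatched to DIV
t=7  I4 operands ready
t=9  I2 complete
t=10  R3←I2
t=11  I3 operands ready
t=12  I3 complete
t=13  R1←I3
t=15  I4 complete
t=16  R4←I4
t=17  I5 dispatched to DIV
t=18  I5 operands ready
t=26  I5 complete
t=27  R4←I5
t=28  I6 dispatched to INT
t=29  I6 operands ready, I7 dispatched to MUL
t=30  I6 complete, I7 operands ready
t=31  R4←I6
t=34  I7 complete
t=35  R5←I7

cycle = 34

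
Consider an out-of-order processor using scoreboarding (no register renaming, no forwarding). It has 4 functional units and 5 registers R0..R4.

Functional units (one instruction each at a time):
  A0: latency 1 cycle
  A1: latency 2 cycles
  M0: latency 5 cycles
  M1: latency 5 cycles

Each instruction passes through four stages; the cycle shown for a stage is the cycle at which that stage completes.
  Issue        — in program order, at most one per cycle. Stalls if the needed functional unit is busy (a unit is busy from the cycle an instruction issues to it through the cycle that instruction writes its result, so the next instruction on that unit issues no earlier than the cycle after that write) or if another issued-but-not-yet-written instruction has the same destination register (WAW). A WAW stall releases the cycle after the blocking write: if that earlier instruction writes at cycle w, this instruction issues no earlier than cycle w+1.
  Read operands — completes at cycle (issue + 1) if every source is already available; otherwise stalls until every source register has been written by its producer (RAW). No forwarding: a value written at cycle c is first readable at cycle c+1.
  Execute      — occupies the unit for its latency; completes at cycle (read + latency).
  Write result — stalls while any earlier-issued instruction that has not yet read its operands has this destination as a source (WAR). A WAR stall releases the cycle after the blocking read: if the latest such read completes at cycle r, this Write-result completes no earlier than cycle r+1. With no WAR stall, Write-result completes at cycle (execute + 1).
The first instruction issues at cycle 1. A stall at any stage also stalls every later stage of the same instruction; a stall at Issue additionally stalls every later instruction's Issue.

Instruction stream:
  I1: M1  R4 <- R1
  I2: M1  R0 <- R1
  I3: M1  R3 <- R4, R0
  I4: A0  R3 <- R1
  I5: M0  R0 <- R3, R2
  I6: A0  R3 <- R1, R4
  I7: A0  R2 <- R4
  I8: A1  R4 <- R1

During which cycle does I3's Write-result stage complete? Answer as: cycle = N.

t=1  I1 issues→M1
t=2  I1 reads
t=7  I1 exec-done
t=8  I1 writes R4
t=9  I2 issues→M1
t=10  I2 reads
t=15  I2 exec-done
t=16  I2 writes R0
t=17  I3 issues→M1
t=18  I3 reads
t=23  I3 exec-done
t=24  I3 writes R3
t=25  I4 issues→A0
t=26  I4 reads, I5 issues→M0
t=27  I4 exec-done
t=28  I4 writes R3
t=29  I5 reads, I6 issues→A0
t=30  I6 reads
t=31  I6 exec-done
t=32  I6 writes R3
t=33  I7 issues→A0
t=34  I5 exec-done, I7 reads, I8 issues→A1
t=35  I5 writes R0, I7 exec-done, I8 reads
t=36  I7 writes R2
t=37  I8 exec-done
t=38  I8 writes R4

cycle = 24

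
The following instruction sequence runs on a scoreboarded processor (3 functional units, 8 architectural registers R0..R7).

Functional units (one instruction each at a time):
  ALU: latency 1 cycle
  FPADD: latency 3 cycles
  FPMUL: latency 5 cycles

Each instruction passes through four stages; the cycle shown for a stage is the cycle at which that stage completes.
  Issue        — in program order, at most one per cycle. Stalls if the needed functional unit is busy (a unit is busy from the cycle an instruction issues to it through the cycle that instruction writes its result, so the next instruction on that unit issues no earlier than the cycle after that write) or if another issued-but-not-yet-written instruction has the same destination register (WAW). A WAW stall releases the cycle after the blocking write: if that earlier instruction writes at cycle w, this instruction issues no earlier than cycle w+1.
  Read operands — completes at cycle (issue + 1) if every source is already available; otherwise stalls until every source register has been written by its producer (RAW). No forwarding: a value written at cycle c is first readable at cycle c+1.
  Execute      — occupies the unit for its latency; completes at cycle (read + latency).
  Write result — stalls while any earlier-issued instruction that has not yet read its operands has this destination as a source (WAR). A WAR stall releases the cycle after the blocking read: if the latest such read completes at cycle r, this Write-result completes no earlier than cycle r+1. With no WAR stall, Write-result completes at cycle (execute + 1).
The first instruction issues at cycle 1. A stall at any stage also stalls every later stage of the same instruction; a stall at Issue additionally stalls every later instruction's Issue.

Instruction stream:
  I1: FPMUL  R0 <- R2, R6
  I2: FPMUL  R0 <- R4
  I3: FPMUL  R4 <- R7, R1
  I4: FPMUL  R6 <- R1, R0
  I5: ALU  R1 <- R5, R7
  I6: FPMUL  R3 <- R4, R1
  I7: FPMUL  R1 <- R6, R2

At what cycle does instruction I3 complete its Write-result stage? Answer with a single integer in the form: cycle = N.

cycle = 24

[1] I1 dispatched to FPMUL
[2] I1 operands ready
[7] I1 complete
[8] R0←I1
[9] I2 dispatched to FPMUL
[10] I2 operands ready
[15] I2 complete
[16] R0←I2
[17] I3 dispatched to FPMUL
[18] I3 operands ready
[23] I3 complete
[24] R4←I3
[25] I4 dispatched to FPMUL
[26] I4 operands ready | I5 dispatched to ALU
[27] I5 operands ready
[28] I5 complete
[29] R1←I5
[31] I4 complete
[32] R6←I4
[33] I6 dispatched to FPMUL
[34] I6 operands ready
[39] I6 complete
[40] R3←I6
[41] I7 dispatched to FPMUL
[42] I7 operands ready
[47] I7 complete
[48] R1←I7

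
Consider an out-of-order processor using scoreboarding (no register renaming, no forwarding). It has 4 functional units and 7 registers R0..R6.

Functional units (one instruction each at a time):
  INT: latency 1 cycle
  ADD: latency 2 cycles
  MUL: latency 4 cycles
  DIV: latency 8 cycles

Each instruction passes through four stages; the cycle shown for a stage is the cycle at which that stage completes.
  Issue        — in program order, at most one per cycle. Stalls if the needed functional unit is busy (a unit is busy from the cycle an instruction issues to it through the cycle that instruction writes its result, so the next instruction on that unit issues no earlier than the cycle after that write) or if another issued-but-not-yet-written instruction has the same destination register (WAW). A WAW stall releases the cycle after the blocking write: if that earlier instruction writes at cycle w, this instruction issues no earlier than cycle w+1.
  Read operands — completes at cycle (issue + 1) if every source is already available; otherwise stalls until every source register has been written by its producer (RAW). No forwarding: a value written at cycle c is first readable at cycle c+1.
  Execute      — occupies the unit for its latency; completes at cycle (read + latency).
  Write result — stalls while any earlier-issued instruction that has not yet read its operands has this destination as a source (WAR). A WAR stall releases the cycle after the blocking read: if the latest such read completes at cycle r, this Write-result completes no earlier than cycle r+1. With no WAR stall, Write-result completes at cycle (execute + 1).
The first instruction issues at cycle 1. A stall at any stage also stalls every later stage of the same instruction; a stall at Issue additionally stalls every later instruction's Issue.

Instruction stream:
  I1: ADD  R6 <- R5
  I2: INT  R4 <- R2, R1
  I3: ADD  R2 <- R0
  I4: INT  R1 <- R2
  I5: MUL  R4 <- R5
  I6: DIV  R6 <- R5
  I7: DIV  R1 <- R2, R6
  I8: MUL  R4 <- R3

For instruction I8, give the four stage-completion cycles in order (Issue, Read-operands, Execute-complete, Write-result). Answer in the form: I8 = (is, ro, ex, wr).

I8 = (21, 22, 26, 27)

cycle 1: I1 dispatched to ADD
cycle 2: I1 operands ready; I2 dispatched to INT
cycle 3: I2 operands ready
cycle 4: I1 complete; I2 complete
cycle 5: R6←I1; R4←I2
cycle 6: I3 dispatched to ADD
cycle 7: I3 operands ready; I4 dispatched to INT
cycle 8: I5 dispatched to MUL
cycle 9: I3 complete; I5 operands ready; I6 dispatched to DIV
cycle 10: R2←I3; I6 operands ready
cycle 11: I4 operands ready
cycle 12: I4 complete
cycle 13: R1←I4; I5 complete
cycle 14: R4←I5
cycle 18: I6 complete
cycle 19: R6←I6
cycle 20: I7 dispatched to DIV
cycle 21: I7 operands ready; I8 dispatched to MUL
cycle 22: I8 operands ready
cycle 26: I8 complete
cycle 27: R4←I8
cycle 29: I7 complete
cycle 30: R1←I7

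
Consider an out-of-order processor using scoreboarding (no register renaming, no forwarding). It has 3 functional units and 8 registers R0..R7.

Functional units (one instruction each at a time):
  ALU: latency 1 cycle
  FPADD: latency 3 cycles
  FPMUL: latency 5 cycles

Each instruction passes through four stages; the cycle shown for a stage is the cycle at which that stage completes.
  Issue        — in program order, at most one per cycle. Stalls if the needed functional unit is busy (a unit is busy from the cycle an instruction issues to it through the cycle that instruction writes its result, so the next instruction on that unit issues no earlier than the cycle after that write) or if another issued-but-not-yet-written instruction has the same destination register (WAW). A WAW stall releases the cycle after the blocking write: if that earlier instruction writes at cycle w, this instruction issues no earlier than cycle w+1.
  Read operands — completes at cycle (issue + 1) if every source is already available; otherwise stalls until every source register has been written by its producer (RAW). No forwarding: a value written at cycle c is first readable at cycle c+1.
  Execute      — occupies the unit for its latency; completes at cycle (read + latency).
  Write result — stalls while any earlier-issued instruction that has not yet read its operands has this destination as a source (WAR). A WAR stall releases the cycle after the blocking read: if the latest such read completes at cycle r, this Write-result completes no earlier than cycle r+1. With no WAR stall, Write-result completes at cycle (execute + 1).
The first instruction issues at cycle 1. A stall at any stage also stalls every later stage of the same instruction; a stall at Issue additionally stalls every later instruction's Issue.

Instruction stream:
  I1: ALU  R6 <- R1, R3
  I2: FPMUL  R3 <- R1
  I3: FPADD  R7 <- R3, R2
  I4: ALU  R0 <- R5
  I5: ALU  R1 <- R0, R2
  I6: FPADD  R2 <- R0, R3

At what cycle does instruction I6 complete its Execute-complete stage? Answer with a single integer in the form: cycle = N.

cycle = 19

cycle 1: I1 dispatched to ALU
cycle 2: I1 operands ready · I2 dispatched to FPMUL
cycle 3: I1 complete · I2 operands ready · I3 dispatched to FPADD
cycle 4: R6←I1
cycle 5: I4 dispatched to ALU
cycle 6: I4 operands ready
cycle 7: I4 complete
cycle 8: I2 complete · R0←I4
cycle 9: R3←I2 · I5 dispatched to ALU
cycle 10: I3 operands ready · I5 operands ready
cycle 11: I5 complete
cycle 12: R1←I5
cycle 13: I3 complete
cycle 14: R7←I3
cycle 15: I6 dispatched to FPADD
cycle 16: I6 operands ready
cycle 19: I6 complete
cycle 20: R2←I6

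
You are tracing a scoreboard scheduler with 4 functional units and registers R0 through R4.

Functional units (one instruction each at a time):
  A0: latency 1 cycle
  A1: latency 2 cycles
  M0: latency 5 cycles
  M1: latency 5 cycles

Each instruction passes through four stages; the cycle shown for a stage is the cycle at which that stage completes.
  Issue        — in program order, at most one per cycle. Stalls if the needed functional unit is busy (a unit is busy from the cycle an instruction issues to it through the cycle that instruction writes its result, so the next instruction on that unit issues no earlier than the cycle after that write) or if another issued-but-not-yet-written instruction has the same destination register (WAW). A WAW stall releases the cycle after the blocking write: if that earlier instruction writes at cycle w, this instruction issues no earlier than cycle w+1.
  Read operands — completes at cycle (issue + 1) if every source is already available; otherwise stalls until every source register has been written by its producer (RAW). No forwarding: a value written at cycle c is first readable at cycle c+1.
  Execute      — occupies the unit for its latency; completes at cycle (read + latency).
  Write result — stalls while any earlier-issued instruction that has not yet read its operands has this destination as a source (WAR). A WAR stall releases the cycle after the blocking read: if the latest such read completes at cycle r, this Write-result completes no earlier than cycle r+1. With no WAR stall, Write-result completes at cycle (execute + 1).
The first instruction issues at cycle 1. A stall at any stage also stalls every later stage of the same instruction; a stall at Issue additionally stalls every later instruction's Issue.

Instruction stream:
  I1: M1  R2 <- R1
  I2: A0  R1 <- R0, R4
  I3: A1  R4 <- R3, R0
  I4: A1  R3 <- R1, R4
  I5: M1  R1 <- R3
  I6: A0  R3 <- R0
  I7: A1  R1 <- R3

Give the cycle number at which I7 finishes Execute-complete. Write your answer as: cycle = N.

[1] I1→M1
[2] I1 RO, I2→A0
[3] I2 RO, I3→A1
[4] I2 EX, I3 RO
[5] I2 WR R1
[6] I3 EX
[7] I1 EX, I3 WR R4
[8] I1 WR R2, I4→A1
[9] I4 RO, I5→M1
[11] I4 EX
[12] I4 WR R3
[13] I5 RO, I6→A0
[14] I6 RO
[15] I6 EX
[16] I6 WR R3
[18] I5 EX
[19] I5 WR R1
[20] I7→A1
[21] I7 RO
[23] I7 EX
[24] I7 WR R1

cycle = 23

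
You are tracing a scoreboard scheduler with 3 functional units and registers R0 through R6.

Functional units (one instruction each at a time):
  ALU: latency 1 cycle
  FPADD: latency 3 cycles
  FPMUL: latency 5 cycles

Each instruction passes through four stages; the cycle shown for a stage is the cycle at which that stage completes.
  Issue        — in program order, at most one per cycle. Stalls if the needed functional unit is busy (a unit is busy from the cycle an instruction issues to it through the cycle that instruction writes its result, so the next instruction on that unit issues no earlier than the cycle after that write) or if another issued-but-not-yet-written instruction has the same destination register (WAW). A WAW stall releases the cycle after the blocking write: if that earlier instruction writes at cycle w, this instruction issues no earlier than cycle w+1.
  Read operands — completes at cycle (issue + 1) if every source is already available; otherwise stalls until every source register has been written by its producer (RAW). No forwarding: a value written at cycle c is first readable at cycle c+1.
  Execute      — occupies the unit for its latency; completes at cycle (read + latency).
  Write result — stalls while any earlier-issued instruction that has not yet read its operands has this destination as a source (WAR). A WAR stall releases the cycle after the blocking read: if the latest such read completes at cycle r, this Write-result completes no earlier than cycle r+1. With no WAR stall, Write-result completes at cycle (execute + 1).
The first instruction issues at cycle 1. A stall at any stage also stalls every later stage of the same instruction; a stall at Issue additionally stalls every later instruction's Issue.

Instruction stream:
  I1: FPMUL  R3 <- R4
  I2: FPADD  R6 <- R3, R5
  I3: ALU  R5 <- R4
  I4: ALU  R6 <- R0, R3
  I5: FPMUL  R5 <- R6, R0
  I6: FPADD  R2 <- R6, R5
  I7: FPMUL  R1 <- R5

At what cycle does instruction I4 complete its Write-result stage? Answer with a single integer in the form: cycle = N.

I1: IS=1 RO=2 EX=7 WR=8
I2: IS=2 RO=9 EX=12 WR=13  [RAW R3: wait I1 write@8]
I3: IS=3 RO=4 EX=5 WR=10  [WAR R5: wait I2 read@9]
I4: IS=14 RO=15 EX=16 WR=17  [WAW R6: wait I2 write@13]
I5: IS=15 RO=18 EX=23 WR=24  [RAW R6: wait I4 write@17]
I6: IS=16 RO=25 EX=28 WR=29  [RAW R5: wait I5 write@24]
I7: IS=25 RO=26 EX=31 WR=32  [struct: FPMUL busy until I5 writes@24]

cycle = 17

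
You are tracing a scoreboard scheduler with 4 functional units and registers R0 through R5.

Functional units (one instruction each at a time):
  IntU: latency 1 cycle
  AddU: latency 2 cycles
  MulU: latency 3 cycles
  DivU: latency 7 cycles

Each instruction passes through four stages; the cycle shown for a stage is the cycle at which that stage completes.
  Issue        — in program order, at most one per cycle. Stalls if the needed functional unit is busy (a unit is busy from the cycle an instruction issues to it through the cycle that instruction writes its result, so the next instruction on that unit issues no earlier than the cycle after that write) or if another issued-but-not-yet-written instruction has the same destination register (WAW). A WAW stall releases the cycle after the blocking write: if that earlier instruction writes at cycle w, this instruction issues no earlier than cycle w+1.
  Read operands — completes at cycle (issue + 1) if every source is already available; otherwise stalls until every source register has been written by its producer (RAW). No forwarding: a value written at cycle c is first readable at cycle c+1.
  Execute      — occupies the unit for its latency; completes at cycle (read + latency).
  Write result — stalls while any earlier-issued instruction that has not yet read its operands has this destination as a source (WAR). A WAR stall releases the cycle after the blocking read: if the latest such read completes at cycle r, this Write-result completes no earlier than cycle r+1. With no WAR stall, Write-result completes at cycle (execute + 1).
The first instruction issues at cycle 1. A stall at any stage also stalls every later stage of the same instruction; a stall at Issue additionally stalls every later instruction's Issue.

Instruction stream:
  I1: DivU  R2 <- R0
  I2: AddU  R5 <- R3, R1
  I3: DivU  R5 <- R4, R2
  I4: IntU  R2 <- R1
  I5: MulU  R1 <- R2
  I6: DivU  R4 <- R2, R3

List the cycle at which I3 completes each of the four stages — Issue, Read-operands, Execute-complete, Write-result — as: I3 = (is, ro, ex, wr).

I3 = (11, 12, 19, 20)

I1  is:1  ro:2  ex:9  wr:10
I2  is:2  ro:3  ex:5  wr:6
I3  is:11  ro:12  ex:19  wr:20  — struct: DivU busy until I1 writes@10
I4  is:12  ro:13  ex:14  wr:15
I5  is:13  ro:16  ex:19  wr:20  — RAW R2: wait I4 write@15
I6  is:21  ro:22  ex:29  wr:30  — struct: DivU busy until I3 writes@20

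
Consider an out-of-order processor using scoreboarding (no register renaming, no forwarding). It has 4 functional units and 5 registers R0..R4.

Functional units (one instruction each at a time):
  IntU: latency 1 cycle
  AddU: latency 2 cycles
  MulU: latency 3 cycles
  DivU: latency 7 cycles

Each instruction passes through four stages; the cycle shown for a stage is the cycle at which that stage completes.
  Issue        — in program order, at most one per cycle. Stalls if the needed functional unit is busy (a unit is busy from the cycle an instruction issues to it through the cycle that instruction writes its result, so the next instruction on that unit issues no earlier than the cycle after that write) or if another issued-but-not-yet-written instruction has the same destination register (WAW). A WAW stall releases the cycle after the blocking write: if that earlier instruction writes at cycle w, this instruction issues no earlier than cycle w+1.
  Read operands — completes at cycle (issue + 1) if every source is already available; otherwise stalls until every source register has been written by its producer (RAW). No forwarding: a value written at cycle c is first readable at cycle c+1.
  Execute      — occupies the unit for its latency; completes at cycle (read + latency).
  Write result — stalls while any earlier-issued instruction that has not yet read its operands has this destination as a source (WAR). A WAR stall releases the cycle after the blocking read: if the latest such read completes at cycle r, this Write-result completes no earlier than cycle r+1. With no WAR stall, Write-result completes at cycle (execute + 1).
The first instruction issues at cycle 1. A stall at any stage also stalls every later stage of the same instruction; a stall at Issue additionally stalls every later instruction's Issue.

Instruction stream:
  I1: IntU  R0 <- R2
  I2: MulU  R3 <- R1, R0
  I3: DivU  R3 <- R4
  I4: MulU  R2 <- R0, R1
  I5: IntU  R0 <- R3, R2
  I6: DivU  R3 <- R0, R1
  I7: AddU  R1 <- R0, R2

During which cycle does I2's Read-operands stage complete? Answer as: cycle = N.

cycle = 5

t=1  I1 dispatched to IntU
t=2  I1 operands ready | I2 dispatched to MulU
t=3  I1 complete
t=4  R0←I1
t=5  I2 operands ready
t=8  I2 complete
t=9  R3←I2
t=10  I3 dispatched to DivU
t=11  I3 operands ready | I4 dispatched to MulU
t=12  I4 operands ready | I5 dispatched to IntU
t=15  I4 complete
t=16  R2←I4
t=18  I3 complete
t=19  R3←I3
t=20  I5 operands ready | I6 dispatched to DivU
t=21  I5 complete | I7 dispatched to AddU
t=22  R0←I5
t=23  I6 operands ready | I7 operands ready
t=25  I7 complete
t=26  R1←I7
t=30  I6 complete
t=31  R3←I6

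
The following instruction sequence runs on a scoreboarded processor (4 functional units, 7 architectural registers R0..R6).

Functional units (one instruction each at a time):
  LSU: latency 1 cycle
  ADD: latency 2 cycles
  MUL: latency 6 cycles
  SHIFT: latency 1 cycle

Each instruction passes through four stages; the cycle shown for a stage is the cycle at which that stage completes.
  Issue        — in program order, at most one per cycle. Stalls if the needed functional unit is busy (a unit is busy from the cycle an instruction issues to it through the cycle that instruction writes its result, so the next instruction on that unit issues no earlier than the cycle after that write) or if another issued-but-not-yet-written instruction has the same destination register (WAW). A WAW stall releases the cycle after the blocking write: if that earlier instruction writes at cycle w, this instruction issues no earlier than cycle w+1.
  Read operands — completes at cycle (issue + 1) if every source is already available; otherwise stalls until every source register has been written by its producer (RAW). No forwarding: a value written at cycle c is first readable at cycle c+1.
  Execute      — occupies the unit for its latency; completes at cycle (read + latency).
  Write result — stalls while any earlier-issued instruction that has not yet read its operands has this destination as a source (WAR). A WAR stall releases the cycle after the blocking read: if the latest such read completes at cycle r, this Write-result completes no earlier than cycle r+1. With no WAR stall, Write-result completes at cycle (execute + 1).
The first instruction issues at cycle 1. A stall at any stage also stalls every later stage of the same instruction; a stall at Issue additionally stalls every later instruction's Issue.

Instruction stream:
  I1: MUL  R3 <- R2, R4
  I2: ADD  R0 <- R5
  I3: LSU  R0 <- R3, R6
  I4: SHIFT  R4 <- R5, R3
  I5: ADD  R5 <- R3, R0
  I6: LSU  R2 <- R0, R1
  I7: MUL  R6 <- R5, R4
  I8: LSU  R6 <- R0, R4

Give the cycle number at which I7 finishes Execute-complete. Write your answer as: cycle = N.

cycle 1: issue I1 (MUL)
cycle 2: I1 read-ops; issue I2 (ADD)
cycle 3: I2 read-ops
cycle 5: I2 finished on ADD
cycle 6: I2→R0
cycle 7: issue I3 (LSU)
cycle 8: I1 finished on MUL; issue I4 (SHIFT)
cycle 9: I1→R3; issue I5 (ADD)
cycle 10: I3 read-ops; I4 read-ops
cycle 11: I3 finished on LSU; I4 finished on SHIFT
cycle 12: I3→R0; I4→R4
cycle 13: I5 read-ops; issue I6 (LSU)
cycle 14: I6 read-ops; issue I7 (MUL)
cycle 15: I5 finished on ADD; I6 finished on LSU
cycle 16: I5→R5; I6→R2
cycle 17: I7 read-ops
cycle 23: I7 finished on MUL
cycle 24: I7→R6
cycle 25: issue I8 (LSU)
cycle 26: I8 read-ops
cycle 27: I8 finished on LSU
cycle 28: I8→R6

cycle = 23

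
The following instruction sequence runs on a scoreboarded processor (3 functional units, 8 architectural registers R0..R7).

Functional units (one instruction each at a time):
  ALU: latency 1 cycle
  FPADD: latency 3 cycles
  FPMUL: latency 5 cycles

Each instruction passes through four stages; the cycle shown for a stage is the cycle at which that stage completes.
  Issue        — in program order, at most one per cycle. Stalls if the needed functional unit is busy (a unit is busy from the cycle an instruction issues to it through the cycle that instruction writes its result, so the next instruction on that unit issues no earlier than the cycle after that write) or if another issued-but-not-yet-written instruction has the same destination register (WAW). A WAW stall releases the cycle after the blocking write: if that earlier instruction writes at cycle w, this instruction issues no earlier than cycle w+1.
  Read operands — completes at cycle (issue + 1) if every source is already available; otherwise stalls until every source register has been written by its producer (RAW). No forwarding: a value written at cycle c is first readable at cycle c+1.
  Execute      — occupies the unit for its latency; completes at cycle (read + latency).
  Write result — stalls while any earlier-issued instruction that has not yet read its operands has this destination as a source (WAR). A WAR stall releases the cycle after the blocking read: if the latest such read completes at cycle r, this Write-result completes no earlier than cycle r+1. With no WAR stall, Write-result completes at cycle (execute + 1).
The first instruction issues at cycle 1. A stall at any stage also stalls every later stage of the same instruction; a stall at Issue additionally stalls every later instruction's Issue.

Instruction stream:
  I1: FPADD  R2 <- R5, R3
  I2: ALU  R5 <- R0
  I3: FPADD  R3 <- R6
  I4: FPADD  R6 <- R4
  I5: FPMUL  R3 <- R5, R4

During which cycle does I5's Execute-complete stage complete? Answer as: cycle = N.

I1 -> (1, 2, 5, 6)
I2 -> (2, 3, 4, 5)
I3 -> (7, 8, 11, 12)  // struct: FPADD busy until I1 writes@6
I4 -> (13, 14, 17, 18)  // struct: FPADD busy until I3 writes@12
I5 -> (14, 15, 20, 21)

cycle = 20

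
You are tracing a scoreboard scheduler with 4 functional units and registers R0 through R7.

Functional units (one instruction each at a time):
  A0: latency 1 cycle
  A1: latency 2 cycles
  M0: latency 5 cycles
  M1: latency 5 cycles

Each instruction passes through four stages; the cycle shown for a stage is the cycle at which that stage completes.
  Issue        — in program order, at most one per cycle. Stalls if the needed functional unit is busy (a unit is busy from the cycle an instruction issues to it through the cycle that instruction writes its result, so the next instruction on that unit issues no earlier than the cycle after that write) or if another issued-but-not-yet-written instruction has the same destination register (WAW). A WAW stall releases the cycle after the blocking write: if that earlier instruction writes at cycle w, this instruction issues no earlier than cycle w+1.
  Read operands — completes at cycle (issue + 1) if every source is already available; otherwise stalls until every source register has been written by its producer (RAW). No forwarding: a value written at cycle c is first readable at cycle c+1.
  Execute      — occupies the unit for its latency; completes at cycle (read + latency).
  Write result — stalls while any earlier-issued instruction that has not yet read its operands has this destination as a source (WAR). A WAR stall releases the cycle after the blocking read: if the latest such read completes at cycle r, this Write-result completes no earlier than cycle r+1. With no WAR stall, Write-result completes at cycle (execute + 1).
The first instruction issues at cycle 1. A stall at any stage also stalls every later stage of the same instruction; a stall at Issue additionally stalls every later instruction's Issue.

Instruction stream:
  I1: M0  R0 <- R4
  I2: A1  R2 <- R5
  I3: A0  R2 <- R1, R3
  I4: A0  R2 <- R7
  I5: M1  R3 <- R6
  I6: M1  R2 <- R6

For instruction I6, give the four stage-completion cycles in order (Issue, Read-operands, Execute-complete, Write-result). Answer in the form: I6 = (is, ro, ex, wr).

I1: IS=1 RO=2 EX=7 WR=8
I2: IS=2 RO=3 EX=5 WR=6
I3: IS=7 RO=8 EX=9 WR=10  [WAW R2: wait I2 write@6]
I4: IS=11 RO=12 EX=13 WR=14  [struct: A0 busy until I3 writes@10]
I5: IS=12 RO=13 EX=18 WR=19
I6: IS=20 RO=21 EX=26 WR=27  [struct: M1 busy until I5 writes@19]

I6 = (20, 21, 26, 27)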